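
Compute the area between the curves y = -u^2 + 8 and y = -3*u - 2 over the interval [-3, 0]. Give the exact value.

91/6

The difference (-u^2 + 8) - (-3*u - 2) = -u^2 + 3*u + 10 changes sign at u = -2 inside [-3, 0], so split the integral there.
∫[-3,-2] (-u^2 + 3*u + 10) du = -23/6; the area of that piece is 23/6.
∫[-2,0] (-u^2 + 3*u + 10) du = 34/3.
Total area = 23/6 + 34/3 = 91/6.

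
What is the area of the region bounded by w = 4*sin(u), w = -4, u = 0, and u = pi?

On [0, pi], (4*sin(u)) - (-4) = 4*sin(u) + 4 is ≥ 0 throughout, so the area is a single integral of |4*sin(u) + 4|.
∫[0,pi] (4*sin(u) + 4) du = 8 + 4*pi.

8 + 4*pi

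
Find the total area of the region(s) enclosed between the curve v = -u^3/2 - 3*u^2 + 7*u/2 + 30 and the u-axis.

The curve meets the u-axis where -u^3/2 - 3*u^2 + 7*u/2 + 30 = 0, i.e. -(u - 3)*(u + 4)*(u + 5)/2 = 0, at u = -5, -4, 3.
On [-5, -4] the curve lies below the axis; ∫[-5,-4] (-u^3/2 - 3*u^2 + 7*u/2 + 30) du = -5/8, giving area 5/8.
On [-4, 3] the curve lies above the axis; ∫[-4,3] (-u^3/2 - 3*u^2 + 7*u/2 + 30) du = 1029/8, giving area 1029/8.
Total area = 5/8 + 1029/8 = 517/4.

517/4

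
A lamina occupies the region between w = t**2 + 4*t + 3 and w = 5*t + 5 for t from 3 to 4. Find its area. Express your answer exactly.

On [3, 4], (t**2 + 4*t + 3) - (5*t + 5) = t**2 - t - 2 is ≥ 0 throughout, so the area is a single integral of |t**2 - t - 2|.
∫[3,4] (t**2 - t - 2) dt = 41/6.

41/6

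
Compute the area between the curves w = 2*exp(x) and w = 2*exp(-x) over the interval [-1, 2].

The difference (2*exp(x)) - (2*exp(-x)) = 2*exp(x) - 2*exp(-x) changes sign at x = 0 inside [-1, 2], so split the integral there.
∫[-1,0] (2*exp(x) - 2*exp(-x)) dx = -2*exp(1) - 2*exp(-1) + 4; the area of that piece is -4 + 2*exp(-1) + 2*exp(1).
∫[0,2] (2*exp(x) - 2*exp(-x)) dx = -4 + 2*exp(-2) + 2*exp(2).
Total area = (-4 + 2*exp(-1) + 2*exp(1)) + (-4 + 2*exp(-2) + 2*exp(2)) = -8 + 2*exp(-2) + 2*exp(-1) + 2*exp(1) + 2*exp(2).

-8 + 2*exp(-2) + 2*exp(-1) + 2*exp(1) + 2*exp(2)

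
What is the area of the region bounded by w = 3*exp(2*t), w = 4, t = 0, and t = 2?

The difference (3*exp(2*t)) - (4) = 3*exp(2*t) - 4 changes sign at t = -log(3)/2 + log(2) inside [0, 2], so split the integral there.
∫[0,-log(3)/2 + log(2)] (3*exp(2*t) - 4) dt = log(9/16) + 1/2; the area of that piece is -1/2 + log(16/9).
∫[-log(3)/2 + log(2),2] (3*exp(2*t) - 4) dt = -10 - 2*log(3) + 4*log(2) + 3*exp(4)/2.
Total area = (-1/2 + log(16/9)) + (-10 - 2*log(3) + 4*log(2) + 3*exp(4)/2) = -21/2 - 4*log(3) + 8*log(2) + 3*exp(4)/2.

-21/2 - 4*log(3) + 8*log(2) + 3*exp(4)/2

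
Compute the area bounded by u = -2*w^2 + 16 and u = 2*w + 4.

125/3

Both boundary curves give u as a function of w, so integrate with respect to w. Setting them equal: -2*w^2 - 2*w + 12 = 0, i.e. -2*(w - 2)*(w + 3) = 0, so they meet at w = -3, 2.
For w in [-3, 2], u = -2*w^2 + 16 is on the right; area = ∫[-3,2] (-2*w^2 - 2*w + 12) dw = 125/3.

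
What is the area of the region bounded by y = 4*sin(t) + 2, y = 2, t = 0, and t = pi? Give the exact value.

On [0, pi], (4*sin(t) + 2) - (2) = 4*sin(t) is ≥ 0 throughout, so the area is a single integral of |4*sin(t)|.
∫[0,pi] (4*sin(t)) dt = 8.

8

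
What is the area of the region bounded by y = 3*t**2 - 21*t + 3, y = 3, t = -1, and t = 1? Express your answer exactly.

21

The difference (3*t**2 - 21*t + 3) - (3) = 3*t**2 - 21*t changes sign at t = 0 inside [-1, 1], so split the integral there.
∫[-1,0] (3*t**2 - 21*t) dt = 23/2.
∫[0,1] (3*t**2 - 21*t) dt = -19/2; the area of that piece is 19/2.
Total area = 23/2 + 19/2 = 21.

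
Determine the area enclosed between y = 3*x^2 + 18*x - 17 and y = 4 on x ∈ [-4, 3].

231

The difference (3*x^2 + 18*x - 17) - (4) = 3*x^2 + 18*x - 21 changes sign at x = 1 inside [-4, 3], so split the integral there.
∫[-4,1] (3*x^2 + 18*x - 21) dx = -175; the area of that piece is 175.
∫[1,3] (3*x^2 + 18*x - 21) dx = 56.
Total area = 175 + 56 = 231.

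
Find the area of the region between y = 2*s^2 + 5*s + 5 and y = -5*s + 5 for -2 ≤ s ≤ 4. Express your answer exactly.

412/3

The difference (2*s^2 + 5*s + 5) - (-5*s + 5) = 2*s^2 + 10*s changes sign at s = 0 inside [-2, 4], so split the integral there.
∫[-2,0] (2*s^2 + 10*s) ds = -44/3; the area of that piece is 44/3.
∫[0,4] (2*s^2 + 10*s) ds = 368/3.
Total area = 44/3 + 368/3 = 412/3.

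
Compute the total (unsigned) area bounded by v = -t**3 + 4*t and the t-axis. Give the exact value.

The curve meets the t-axis where -t**3 + 4*t = 0, i.e. -t*(t - 2)*(t + 2) = 0, at t = -2, 0, 2.
On [-2, 0] the curve lies below the axis; ∫[-2,0] (-t**3 + 4*t) dt = -4, giving area 4.
On [0, 2] the curve lies above the axis; ∫[0,2] (-t**3 + 4*t) dt = 4, giving area 4.
Total area = 4 + 4 = 8.

8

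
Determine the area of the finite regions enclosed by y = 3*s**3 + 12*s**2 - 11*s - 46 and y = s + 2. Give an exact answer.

148

Set the curves equal: 3*s**3 + 12*s**2 - 11*s - 46 = s + 2, so 3*s**3 + 12*s**2 - 12*s - 48 = 0, which factors as 3*(s - 2)*(s + 2)*(s + 4) = 0. The curves meet at s = -4, -2, 2.
On [-4, -2], y = 3*s**3 + 12*s**2 - 11*s - 46 is on top; that piece has area ∫[-4,-2] (3*s**3 + 12*s**2 - 12*s - 48) ds = 20.
On [-2, 2], y = s + 2 is on top; that piece has area ∫[-2,2] (-(3*s**3 + 12*s**2 - 12*s - 48)) ds = 128.
Total enclosed area = 20 + 128 = 148.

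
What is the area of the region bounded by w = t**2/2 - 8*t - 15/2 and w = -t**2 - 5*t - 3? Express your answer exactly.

Set the curves equal: t**2/2 - 8*t - 15/2 = -t**2 - 5*t - 3, so 3*t**2/2 - 3*t - 9/2 = 0, which factors as 3*(t - 3)*(t + 1)/2 = 0. The curves meet at t = -1, 3.
On [-1, 3], w = -t**2 - 5*t - 3 is on top; that piece has area ∫[-1,3] (-(3*t**2/2 - 3*t - 9/2)) dt = 16.

16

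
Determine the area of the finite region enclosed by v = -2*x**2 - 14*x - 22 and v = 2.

1/3

Set the curves equal: -2*x**2 - 14*x - 22 = 2, so -2*x**2 - 14*x - 24 = 0, which factors as -2*(x + 3)*(x + 4) = 0. The curves meet at x = -4, -3.
On [-4, -3], v = -2*x**2 - 14*x - 22 is on top; that piece has area ∫[-4,-3] (-2*x**2 - 14*x - 24) dx = 1/3.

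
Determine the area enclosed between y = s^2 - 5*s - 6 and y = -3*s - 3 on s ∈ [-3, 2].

The difference (s^2 - 5*s - 6) - (-3*s - 3) = s^2 - 2*s - 3 changes sign at s = -1 inside [-3, 2], so split the integral there.
∫[-3,-1] (s^2 - 2*s - 3) ds = 32/3.
∫[-1,2] (s^2 - 2*s - 3) ds = -9; the area of that piece is 9.
Total area = 32/3 + 9 = 59/3.

59/3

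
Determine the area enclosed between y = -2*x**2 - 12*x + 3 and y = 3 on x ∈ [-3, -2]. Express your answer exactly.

52/3

On [-3, -2], (-2*x**2 - 12*x + 3) - (3) = -2*x**2 - 12*x is ≥ 0 throughout, so the area is a single integral of |-2*x**2 - 12*x|.
∫[-3,-2] (-2*x**2 - 12*x) dx = 52/3.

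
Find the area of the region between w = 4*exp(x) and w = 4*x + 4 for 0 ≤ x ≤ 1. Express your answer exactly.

On [0, 1], (4*exp(x)) - (4*x + 4) = -4*x + 4*exp(x) - 4 is ≥ 0 throughout, so the area is a single integral of |-4*x + 4*exp(x) - 4|.
∫[0,1] (-4*x + 4*exp(x) - 4) dx = -10 + 4*exp(1).

-10 + 4*exp(1)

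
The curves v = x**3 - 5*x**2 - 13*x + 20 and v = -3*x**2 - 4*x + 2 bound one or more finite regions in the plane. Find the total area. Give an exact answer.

Set the curves equal: x**3 - 5*x**2 - 13*x + 20 = -3*x**2 - 4*x + 2, so x**3 - 2*x**2 - 9*x + 18 = 0, which factors as (x - 3)*(x - 2)*(x + 3) = 0. The curves meet at x = -3, 2, 3.
On [-3, 2], v = x**3 - 5*x**2 - 13*x + 20 is on top; that piece has area ∫[-3,2] (x**3 - 2*x**2 - 9*x + 18) dx = 875/12.
On [2, 3], v = -3*x**2 - 4*x + 2 is on top; that piece has area ∫[2,3] (-(x**3 - 2*x**2 - 9*x + 18)) dx = 11/12.
Total enclosed area = 875/12 + 11/12 = 443/6.

443/6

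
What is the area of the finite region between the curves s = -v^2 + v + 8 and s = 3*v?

Both boundary curves give s as a function of v, so integrate with respect to v. Setting them equal: -v^2 - 2*v + 8 = 0, i.e. -(v - 2)*(v + 4) = 0, so they meet at v = -4, 2.
For v in [-4, 2], s = -v^2 + v + 8 is on the right; area = ∫[-4,2] (-v^2 - 2*v + 8) dv = 36.

36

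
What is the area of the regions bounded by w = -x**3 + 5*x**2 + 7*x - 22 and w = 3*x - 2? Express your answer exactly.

Set the curves equal: -x**3 + 5*x**2 + 7*x - 22 = 3*x - 2, so -x**3 + 5*x**2 + 4*x - 20 = 0, which factors as -(x - 5)*(x - 2)*(x + 2) = 0. The curves meet at x = -2, 2, 5.
On [-2, 2], w = 3*x - 2 is on top; that piece has area ∫[-2,2] (-(-x**3 + 5*x**2 + 4*x - 20)) dx = 160/3.
On [2, 5], w = -x**3 + 5*x**2 + 7*x - 22 is on top; that piece has area ∫[2,5] (-x**3 + 5*x**2 + 4*x - 20) dx = 99/4.
Total enclosed area = 160/3 + 99/4 = 937/12.

937/12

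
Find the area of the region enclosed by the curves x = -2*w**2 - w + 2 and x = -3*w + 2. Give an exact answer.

1/3

Both boundary curves give x as a function of w, so integrate with respect to w. Setting them equal: -2*w**2 + 2*w = 0, i.e. -2*w*(w - 1) = 0, so they meet at w = 0, 1.
For w in [0, 1], x = -2*w**2 - w + 2 is on the right; area = ∫[0,1] (-2*w**2 + 2*w) dw = 1/3.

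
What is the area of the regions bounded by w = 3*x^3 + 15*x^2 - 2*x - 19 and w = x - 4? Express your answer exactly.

Set the curves equal: 3*x^3 + 15*x^2 - 2*x - 19 = x - 4, so 3*x^3 + 15*x^2 - 3*x - 15 = 0, which factors as 3*(x - 1)*(x + 1)*(x + 5) = 0. The curves meet at x = -5, -1, 1.
On [-5, -1], w = 3*x^3 + 15*x^2 - 2*x - 19 is on top; that piece has area ∫[-5,-1] (3*x^3 + 15*x^2 - 3*x - 15) dx = 128.
On [-1, 1], w = x - 4 is on top; that piece has area ∫[-1,1] (-(3*x^3 + 15*x^2 - 3*x - 15)) dx = 20.
Total enclosed area = 128 + 20 = 148.

148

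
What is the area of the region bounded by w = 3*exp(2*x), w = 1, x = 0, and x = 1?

-5/2 + 3*exp(2)/2

On [0, 1], (3*exp(2*x)) - (1) = 3*exp(2*x) - 1 is ≥ 0 throughout, so the area is a single integral of |3*exp(2*x) - 1|.
∫[0,1] (3*exp(2*x) - 1) dx = -5/2 + 3*exp(2)/2.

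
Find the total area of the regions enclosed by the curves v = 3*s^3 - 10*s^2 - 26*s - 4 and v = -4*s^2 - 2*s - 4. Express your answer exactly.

Set the curves equal: 3*s^3 - 10*s^2 - 26*s - 4 = -4*s^2 - 2*s - 4, so 3*s^3 - 6*s^2 - 24*s = 0, which factors as 3*s*(s - 4)*(s + 2) = 0. The curves meet at s = -2, 0, 4.
On [-2, 0], v = 3*s^3 - 10*s^2 - 26*s - 4 is on top; that piece has area ∫[-2,0] (3*s^3 - 6*s^2 - 24*s) ds = 20.
On [0, 4], v = -4*s^2 - 2*s - 4 is on top; that piece has area ∫[0,4] (-(3*s^3 - 6*s^2 - 24*s)) ds = 128.
Total enclosed area = 20 + 128 = 148.

148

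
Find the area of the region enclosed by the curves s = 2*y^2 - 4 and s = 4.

Both boundary curves give s as a function of y, so integrate with respect to y. Setting them equal: 2*y^2 - 8 = 0, i.e. 2*(y - 2)*(y + 2) = 0, so they meet at y = -2, 2.
For y in [-2, 2], s = 2*y^2 - 4 is on the left; area = ∫[-2,2] (-(2*y^2 - 8)) dy = 64/3.

64/3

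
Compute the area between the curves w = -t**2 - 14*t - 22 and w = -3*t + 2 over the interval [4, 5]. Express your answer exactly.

563/6

On [4, 5], (-t**2 - 14*t - 22) - (-3*t + 2) = -t**2 - 11*t - 24 is ≤ 0 throughout, so the area is a single integral of |-t**2 - 11*t - 24|.
∫[4,5] (-t**2 - 11*t - 24) dt = -563/6; the area of that piece is 563/6.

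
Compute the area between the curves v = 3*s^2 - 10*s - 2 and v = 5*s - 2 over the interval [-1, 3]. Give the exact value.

49

The difference (3*s^2 - 10*s - 2) - (5*s - 2) = 3*s^2 - 15*s changes sign at s = 0 inside [-1, 3], so split the integral there.
∫[-1,0] (3*s^2 - 15*s) ds = 17/2.
∫[0,3] (3*s^2 - 15*s) ds = -81/2; the area of that piece is 81/2.
Total area = 17/2 + 81/2 = 49.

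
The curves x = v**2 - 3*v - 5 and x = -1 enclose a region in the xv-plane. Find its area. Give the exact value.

Both boundary curves give x as a function of v, so integrate with respect to v. Setting them equal: v**2 - 3*v - 4 = 0, i.e. (v - 4)*(v + 1) = 0, so they meet at v = -1, 4.
For v in [-1, 4], x = v**2 - 3*v - 5 is on the left; area = ∫[-1,4] (-(v**2 - 3*v - 4)) dv = 125/6.

125/6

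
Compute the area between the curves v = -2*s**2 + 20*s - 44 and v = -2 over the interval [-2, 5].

The difference (-2*s**2 + 20*s - 44) - (-2) = -2*s**2 + 20*s - 42 changes sign at s = 3 inside [-2, 5], so split the integral there.
∫[-2,3] (-2*s**2 + 20*s - 42) ds = -550/3; the area of that piece is 550/3.
∫[3,5] (-2*s**2 + 20*s - 42) ds = 32/3.
Total area = 550/3 + 32/3 = 194.

194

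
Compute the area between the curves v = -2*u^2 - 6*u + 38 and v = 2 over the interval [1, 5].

72

The difference (-2*u^2 - 6*u + 38) - (2) = -2*u^2 - 6*u + 36 changes sign at u = 3 inside [1, 5], so split the integral there.
∫[1,3] (-2*u^2 - 6*u + 36) du = 92/3.
∫[3,5] (-2*u^2 - 6*u + 36) du = -124/3; the area of that piece is 124/3.
Total area = 92/3 + 124/3 = 72.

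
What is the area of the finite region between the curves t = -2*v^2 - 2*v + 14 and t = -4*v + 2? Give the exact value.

125/3

Both boundary curves give t as a function of v, so integrate with respect to v. Setting them equal: -2*v^2 + 2*v + 12 = 0, i.e. -2*(v - 3)*(v + 2) = 0, so they meet at v = -2, 3.
For v in [-2, 3], t = -2*v^2 - 2*v + 14 is on the right; area = ∫[-2,3] (-2*v^2 + 2*v + 12) dv = 125/3.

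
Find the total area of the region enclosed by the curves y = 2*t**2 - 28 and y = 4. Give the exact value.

512/3

Set the curves equal: 2*t**2 - 28 = 4, so 2*t**2 - 32 = 0, which factors as 2*(t - 4)*(t + 4) = 0. The curves meet at t = -4, 4.
On [-4, 4], y = 4 is on top; that piece has area ∫[-4,4] (-(2*t**2 - 32)) dt = 512/3.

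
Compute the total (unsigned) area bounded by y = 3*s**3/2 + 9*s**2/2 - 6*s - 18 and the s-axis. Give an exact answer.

The curve meets the s-axis where 3*s**3/2 + 9*s**2/2 - 6*s - 18 = 0, i.e. 3*(s - 2)*(s + 2)*(s + 3)/2 = 0, at s = -3, -2, 2.
On [-3, -2] the curve lies above the axis; ∫[-3,-2] (3*s**3/2 + 9*s**2/2 - 6*s - 18) ds = 9/8, giving area 9/8.
On [-2, 2] the curve lies below the axis; ∫[-2,2] (3*s**3/2 + 9*s**2/2 - 6*s - 18) ds = -48, giving area 48.
Total area = 9/8 + 48 = 393/8.

393/8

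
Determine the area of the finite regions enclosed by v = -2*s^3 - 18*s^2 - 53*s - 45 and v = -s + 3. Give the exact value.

1

Set the curves equal: -2*s^3 - 18*s^2 - 53*s - 45 = -s + 3, so -2*s^3 - 18*s^2 - 52*s - 48 = 0, which factors as -2*(s + 2)*(s + 3)*(s + 4) = 0. The curves meet at s = -4, -3, -2.
On [-4, -3], v = -s + 3 is on top; that piece has area ∫[-4,-3] (-(-2*s^3 - 18*s^2 - 52*s - 48)) ds = 1/2.
On [-3, -2], v = -2*s^3 - 18*s^2 - 53*s - 45 is on top; that piece has area ∫[-3,-2] (-2*s^3 - 18*s^2 - 52*s - 48) ds = 1/2.
Total enclosed area = 1/2 + 1/2 = 1.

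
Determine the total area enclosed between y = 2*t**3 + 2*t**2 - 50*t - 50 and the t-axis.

The curve meets the t-axis where 2*t**3 + 2*t**2 - 50*t - 50 = 0, i.e. 2*(t - 5)*(t + 1)*(t + 5) = 0, at t = -5, -1, 5.
On [-5, -1] the curve lies above the axis; ∫[-5,-1] (2*t**3 + 2*t**2 - 50*t - 50) dt = 512/3, giving area 512/3.
On [-1, 5] the curve lies below the axis; ∫[-1,5] (2*t**3 + 2*t**2 - 50*t - 50) dt = -504, giving area 504.
Total area = 512/3 + 504 = 2024/3.

2024/3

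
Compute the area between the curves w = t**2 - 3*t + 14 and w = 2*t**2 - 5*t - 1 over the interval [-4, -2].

8

The difference (t**2 - 3*t + 14) - (2*t**2 - 5*t - 1) = -t**2 + 2*t + 15 changes sign at t = -3 inside [-4, -2], so split the integral there.
∫[-4,-3] (-t**2 + 2*t + 15) dt = -13/3; the area of that piece is 13/3.
∫[-3,-2] (-t**2 + 2*t + 15) dt = 11/3.
Total area = 13/3 + 11/3 = 8.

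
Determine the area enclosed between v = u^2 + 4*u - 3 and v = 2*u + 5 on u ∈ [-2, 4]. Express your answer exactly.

124/3

The difference (u^2 + 4*u - 3) - (2*u + 5) = u^2 + 2*u - 8 changes sign at u = 2 inside [-2, 4], so split the integral there.
∫[-2,2] (u^2 + 2*u - 8) du = -80/3; the area of that piece is 80/3.
∫[2,4] (u^2 + 2*u - 8) du = 44/3.
Total area = 80/3 + 44/3 = 124/3.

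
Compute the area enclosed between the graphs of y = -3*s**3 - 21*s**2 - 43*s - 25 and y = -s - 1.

Set the curves equal: -3*s**3 - 21*s**2 - 43*s - 25 = -s - 1, so -3*s**3 - 21*s**2 - 42*s - 24 = 0, which factors as -3*(s + 1)*(s + 2)*(s + 4) = 0. The curves meet at s = -4, -2, -1.
On [-4, -2], y = -s - 1 is on top; that piece has area ∫[-4,-2] (-(-3*s**3 - 21*s**2 - 42*s - 24)) ds = 8.
On [-2, -1], y = -3*s**3 - 21*s**2 - 43*s - 25 is on top; that piece has area ∫[-2,-1] (-3*s**3 - 21*s**2 - 42*s - 24) ds = 5/4.
Total enclosed area = 8 + 5/4 = 37/4.

37/4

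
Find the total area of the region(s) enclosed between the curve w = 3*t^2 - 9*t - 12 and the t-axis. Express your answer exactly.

125/2

The curve meets the t-axis where 3*t^2 - 9*t - 12 = 0, i.e. 3*(t - 4)*(t + 1) = 0, at t = -1, 4.
On [-1, 4] the curve lies below the axis; ∫[-1,4] (3*t^2 - 9*t - 12) dt = -125/2, giving area 125/2.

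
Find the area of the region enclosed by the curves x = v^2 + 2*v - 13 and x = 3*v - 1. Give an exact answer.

343/6

Both boundary curves give x as a function of v, so integrate with respect to v. Setting them equal: v^2 - v - 12 = 0, i.e. (v - 4)*(v + 3) = 0, so they meet at v = -3, 4.
For v in [-3, 4], x = v^2 + 2*v - 13 is on the left; area = ∫[-3,4] (-(v^2 - v - 12)) dv = 343/6.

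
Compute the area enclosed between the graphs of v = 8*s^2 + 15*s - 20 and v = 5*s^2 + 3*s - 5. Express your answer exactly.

Set the curves equal: 8*s^2 + 15*s - 20 = 5*s^2 + 3*s - 5, so 3*s^2 + 12*s - 15 = 0, which factors as 3*(s - 1)*(s + 5) = 0. The curves meet at s = -5, 1.
On [-5, 1], v = 5*s^2 + 3*s - 5 is on top; that piece has area ∫[-5,1] (-(3*s^2 + 12*s - 15)) ds = 108.

108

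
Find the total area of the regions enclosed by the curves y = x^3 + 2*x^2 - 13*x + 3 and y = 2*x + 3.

863/6

Set the curves equal: x^3 + 2*x^2 - 13*x + 3 = 2*x + 3, so x^3 + 2*x^2 - 15*x = 0, which factors as x*(x - 3)*(x + 5) = 0. The curves meet at x = -5, 0, 3.
On [-5, 0], y = x^3 + 2*x^2 - 13*x + 3 is on top; that piece has area ∫[-5,0] (x^3 + 2*x^2 - 15*x) dx = 1375/12.
On [0, 3], y = 2*x + 3 is on top; that piece has area ∫[0,3] (-(x^3 + 2*x^2 - 15*x)) dx = 117/4.
Total enclosed area = 1375/12 + 117/4 = 863/6.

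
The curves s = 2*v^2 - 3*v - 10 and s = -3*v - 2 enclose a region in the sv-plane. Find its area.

64/3

Both boundary curves give s as a function of v, so integrate with respect to v. Setting them equal: 2*v^2 - 8 = 0, i.e. 2*(v - 2)*(v + 2) = 0, so they meet at v = -2, 2.
For v in [-2, 2], s = 2*v^2 - 3*v - 10 is on the left; area = ∫[-2,2] (-(2*v^2 - 8)) dv = 64/3.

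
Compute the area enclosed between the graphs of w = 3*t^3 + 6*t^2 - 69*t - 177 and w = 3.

5137/4

Set the curves equal: 3*t^3 + 6*t^2 - 69*t - 177 = 3, so 3*t^3 + 6*t^2 - 69*t - 180 = 0, which factors as 3*(t - 5)*(t + 3)*(t + 4) = 0. The curves meet at t = -4, -3, 5.
On [-4, -3], w = 3*t^3 + 6*t^2 - 69*t - 177 is on top; that piece has area ∫[-4,-3] (3*t^3 + 6*t^2 - 69*t - 180) dt = 17/4.
On [-3, 5], w = 3 is on top; that piece has area ∫[-3,5] (-(3*t^3 + 6*t^2 - 69*t - 180)) dt = 1280.
Total enclosed area = 17/4 + 1280 = 5137/4.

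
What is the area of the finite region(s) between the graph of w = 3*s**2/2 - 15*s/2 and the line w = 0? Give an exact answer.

The curve meets the s-axis where 3*s**2/2 - 15*s/2 = 0, i.e. 3*s*(s - 5)/2 = 0, at s = 0, 5.
On [0, 5] the curve lies below the axis; ∫[0,5] (3*s**2/2 - 15*s/2) ds = -125/4, giving area 125/4.

125/4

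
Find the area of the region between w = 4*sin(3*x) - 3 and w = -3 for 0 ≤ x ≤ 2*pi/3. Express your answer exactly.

The difference (4*sin(3*x) - 3) - (-3) = 4*sin(3*x) changes sign at x = pi/3 inside [0, 2*pi/3], so split the integral there.
∫[0,pi/3] (4*sin(3*x)) dx = 8/3.
∫[pi/3,2*pi/3] (4*sin(3*x)) dx = -8/3; the area of that piece is 8/3.
Total area = 8/3 + 8/3 = 16/3.

16/3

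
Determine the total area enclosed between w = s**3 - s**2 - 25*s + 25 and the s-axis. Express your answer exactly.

The curve meets the s-axis where s**3 - s**2 - 25*s + 25 = 0, i.e. (s - 5)*(s - 1)*(s + 5) = 0, at s = -5, 1, 5.
On [-5, 1] the curve lies above the axis; ∫[-5,1] (s**3 - s**2 - 25*s + 25) ds = 252, giving area 252.
On [1, 5] the curve lies below the axis; ∫[1,5] (s**3 - s**2 - 25*s + 25) ds = -256/3, giving area 256/3.
Total area = 252 + 256/3 = 1012/3.

1012/3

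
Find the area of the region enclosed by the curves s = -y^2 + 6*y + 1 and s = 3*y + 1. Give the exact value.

Both boundary curves give s as a function of y, so integrate with respect to y. Setting them equal: -y^2 + 3*y = 0, i.e. -y*(y - 3) = 0, so they meet at y = 0, 3.
For y in [0, 3], s = -y^2 + 6*y + 1 is on the right; area = ∫[0,3] (-y^2 + 3*y) dy = 9/2.

9/2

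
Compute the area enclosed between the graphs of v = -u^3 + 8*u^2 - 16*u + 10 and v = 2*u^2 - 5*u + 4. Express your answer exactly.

1/2

Set the curves equal: -u^3 + 8*u^2 - 16*u + 10 = 2*u^2 - 5*u + 4, so -u^3 + 6*u^2 - 11*u + 6 = 0, which factors as -(u - 3)*(u - 2)*(u - 1) = 0. The curves meet at u = 1, 2, 3.
On [1, 2], v = 2*u^2 - 5*u + 4 is on top; that piece has area ∫[1,2] (-(-u^3 + 6*u^2 - 11*u + 6)) du = 1/4.
On [2, 3], v = -u^3 + 8*u^2 - 16*u + 10 is on top; that piece has area ∫[2,3] (-u^3 + 6*u^2 - 11*u + 6) du = 1/4.
Total enclosed area = 1/4 + 1/4 = 1/2.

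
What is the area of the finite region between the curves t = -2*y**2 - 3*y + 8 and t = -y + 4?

9

Both boundary curves give t as a function of y, so integrate with respect to y. Setting them equal: -2*y**2 - 2*y + 4 = 0, i.e. -2*(y - 1)*(y + 2) = 0, so they meet at y = -2, 1.
For y in [-2, 1], t = -2*y**2 - 3*y + 8 is on the right; area = ∫[-2,1] (-2*y**2 - 2*y + 4) dy = 9.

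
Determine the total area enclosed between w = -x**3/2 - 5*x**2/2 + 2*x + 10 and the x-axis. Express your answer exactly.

The curve meets the x-axis where -x**3/2 - 5*x**2/2 + 2*x + 10 = 0, i.e. -(x - 2)*(x + 2)*(x + 5)/2 = 0, at x = -5, -2, 2.
On [-5, -2] the curve lies below the axis; ∫[-5,-2] (-x**3/2 - 5*x**2/2 + 2*x + 10) dx = -99/8, giving area 99/8.
On [-2, 2] the curve lies above the axis; ∫[-2,2] (-x**3/2 - 5*x**2/2 + 2*x + 10) dx = 80/3, giving area 80/3.
Total area = 99/8 + 80/3 = 937/24.

937/24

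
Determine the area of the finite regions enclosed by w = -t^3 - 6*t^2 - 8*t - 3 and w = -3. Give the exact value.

8

Set the curves equal: -t^3 - 6*t^2 - 8*t - 3 = -3, so -t^3 - 6*t^2 - 8*t = 0, which factors as -t*(t + 2)*(t + 4) = 0. The curves meet at t = -4, -2, 0.
On [-4, -2], w = -3 is on top; that piece has area ∫[-4,-2] (-(-t^3 - 6*t^2 - 8*t)) dt = 4.
On [-2, 0], w = -t^3 - 6*t^2 - 8*t - 3 is on top; that piece has area ∫[-2,0] (-t^3 - 6*t^2 - 8*t) dt = 4.
Total enclosed area = 4 + 4 = 8.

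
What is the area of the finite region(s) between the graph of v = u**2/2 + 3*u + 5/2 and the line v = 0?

The curve meets the u-axis where u**2/2 + 3*u + 5/2 = 0, i.e. (u + 1)*(u + 5)/2 = 0, at u = -5, -1.
On [-5, -1] the curve lies below the axis; ∫[-5,-1] (u**2/2 + 3*u + 5/2) du = -16/3, giving area 16/3.

16/3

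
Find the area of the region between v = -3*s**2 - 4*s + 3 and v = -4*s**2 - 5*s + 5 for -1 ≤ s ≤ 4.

155/6

The difference (-3*s**2 - 4*s + 3) - (-4*s**2 - 5*s + 5) = s**2 + s - 2 changes sign at s = 1 inside [-1, 4], so split the integral there.
∫[-1,1] (s**2 + s - 2) ds = -10/3; the area of that piece is 10/3.
∫[1,4] (s**2 + s - 2) ds = 45/2.
Total area = 10/3 + 45/2 = 155/6.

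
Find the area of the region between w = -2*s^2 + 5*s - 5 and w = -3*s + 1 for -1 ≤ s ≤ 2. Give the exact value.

44/3

The difference (-2*s^2 + 5*s - 5) - (-3*s + 1) = -2*s^2 + 8*s - 6 changes sign at s = 1 inside [-1, 2], so split the integral there.
∫[-1,1] (-2*s^2 + 8*s - 6) ds = -40/3; the area of that piece is 40/3.
∫[1,2] (-2*s^2 + 8*s - 6) ds = 4/3.
Total area = 40/3 + 4/3 = 44/3.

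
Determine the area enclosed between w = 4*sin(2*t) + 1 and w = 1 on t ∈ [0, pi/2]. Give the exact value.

4

On [0, pi/2], (4*sin(2*t) + 1) - (1) = 4*sin(2*t) is ≥ 0 throughout, so the area is a single integral of |4*sin(2*t)|.
∫[0,pi/2] (4*sin(2*t)) dt = 4.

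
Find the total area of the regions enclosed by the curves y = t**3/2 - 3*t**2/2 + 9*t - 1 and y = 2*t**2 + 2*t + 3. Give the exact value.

37/24

Set the curves equal: t**3/2 - 3*t**2/2 + 9*t - 1 = 2*t**2 + 2*t + 3, so t**3/2 - 7*t**2/2 + 7*t - 4 = 0, which factors as (t - 4)*(t - 2)*(t - 1)/2 = 0. The curves meet at t = 1, 2, 4.
On [1, 2], y = t**3/2 - 3*t**2/2 + 9*t - 1 is on top; that piece has area ∫[1,2] (t**3/2 - 7*t**2/2 + 7*t - 4) dt = 5/24.
On [2, 4], y = 2*t**2 + 2*t + 3 is on top; that piece has area ∫[2,4] (-(t**3/2 - 7*t**2/2 + 7*t - 4)) dt = 4/3.
Total enclosed area = 5/24 + 4/3 = 37/24.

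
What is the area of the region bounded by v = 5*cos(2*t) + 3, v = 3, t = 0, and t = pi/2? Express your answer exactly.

The difference (5*cos(2*t) + 3) - (3) = 5*cos(2*t) changes sign at t = pi/4 inside [0, pi/2], so split the integral there.
∫[0,pi/4] (5*cos(2*t)) dt = 5/2.
∫[pi/4,pi/2] (5*cos(2*t)) dt = -5/2; the area of that piece is 5/2.
Total area = 5/2 + 5/2 = 5.

5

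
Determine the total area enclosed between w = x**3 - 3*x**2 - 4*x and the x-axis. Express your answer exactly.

The curve meets the x-axis where x**3 - 3*x**2 - 4*x = 0, i.e. x*(x - 4)*(x + 1) = 0, at x = -1, 0, 4.
On [-1, 0] the curve lies above the axis; ∫[-1,0] (x**3 - 3*x**2 - 4*x) dx = 3/4, giving area 3/4.
On [0, 4] the curve lies below the axis; ∫[0,4] (x**3 - 3*x**2 - 4*x) dx = -32, giving area 32.
Total area = 3/4 + 32 = 131/4.

131/4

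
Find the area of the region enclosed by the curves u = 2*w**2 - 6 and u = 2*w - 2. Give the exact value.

9

Both boundary curves give u as a function of w, so integrate with respect to w. Setting them equal: 2*w**2 - 2*w - 4 = 0, i.e. 2*(w - 2)*(w + 1) = 0, so they meet at w = -1, 2.
For w in [-1, 2], u = 2*w**2 - 6 is on the left; area = ∫[-1,2] (-(2*w**2 - 2*w - 4)) dw = 9.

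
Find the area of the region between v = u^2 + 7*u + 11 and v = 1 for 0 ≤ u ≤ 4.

On [0, 4], (u^2 + 7*u + 11) - (1) = u^2 + 7*u + 10 is ≥ 0 throughout, so the area is a single integral of |u^2 + 7*u + 10|.
∫[0,4] (u^2 + 7*u + 10) du = 352/3.

352/3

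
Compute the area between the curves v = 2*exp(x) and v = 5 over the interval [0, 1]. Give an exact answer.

The difference (2*exp(x)) - (5) = 2*exp(x) - 5 changes sign at x = log(5/2) inside [0, 1], so split the integral there.
∫[0,log(5/2)] (2*exp(x) - 5) dx = log(32/3125) + 3; the area of that piece is -3 + log(3125/32).
∫[log(5/2),1] (2*exp(x) - 5) dx = -10 - 5*log(2) + 2*exp(1) + 5*log(5).
Total area = (-3 + log(3125/32)) + (-10 - 5*log(2) + 2*exp(1) + 5*log(5)) = -13 - 10*log(2) + 2*exp(1) + 10*log(5).

-13 - 10*log(2) + 2*exp(1) + 10*log(5)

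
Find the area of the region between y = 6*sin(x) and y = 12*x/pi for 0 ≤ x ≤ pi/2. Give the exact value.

On [0, pi/2], (6*sin(x)) - (12*x/pi) = -12*x/pi + 6*sin(x) is ≥ 0 throughout, so the area is a single integral of |-12*x/pi + 6*sin(x)|.
∫[0,pi/2] (-12*x/pi + 6*sin(x)) dx = 6 - 3*pi/2.

6 - 3*pi/2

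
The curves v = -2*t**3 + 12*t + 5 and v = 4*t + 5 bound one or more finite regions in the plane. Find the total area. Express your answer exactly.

16

Set the curves equal: -2*t**3 + 12*t + 5 = 4*t + 5, so -2*t**3 + 8*t = 0, which factors as -2*t*(t - 2)*(t + 2) = 0. The curves meet at t = -2, 0, 2.
On [-2, 0], v = 4*t + 5 is on top; that piece has area ∫[-2,0] (-(-2*t**3 + 8*t)) dt = 8.
On [0, 2], v = -2*t**3 + 12*t + 5 is on top; that piece has area ∫[0,2] (-2*t**3 + 8*t) dt = 8.
Total enclosed area = 8 + 8 = 16.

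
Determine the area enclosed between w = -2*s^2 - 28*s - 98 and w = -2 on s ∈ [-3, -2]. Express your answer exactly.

On [-3, -2], (-2*s^2 - 28*s - 98) - (-2) = -2*s^2 - 28*s - 96 is ≤ 0 throughout, so the area is a single integral of |-2*s^2 - 28*s - 96|.
∫[-3,-2] (-2*s^2 - 28*s - 96) ds = -116/3; the area of that piece is 116/3.

116/3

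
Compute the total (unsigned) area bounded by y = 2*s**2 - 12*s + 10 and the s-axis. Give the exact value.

The curve meets the s-axis where 2*s**2 - 12*s + 10 = 0, i.e. 2*(s - 5)*(s - 1) = 0, at s = 1, 5.
On [1, 5] the curve lies below the axis; ∫[1,5] (2*s**2 - 12*s + 10) ds = -64/3, giving area 64/3.

64/3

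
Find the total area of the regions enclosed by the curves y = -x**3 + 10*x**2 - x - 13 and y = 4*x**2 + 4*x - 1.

Set the curves equal: -x**3 + 10*x**2 - x - 13 = 4*x**2 + 4*x - 1, so -x**3 + 6*x**2 - 5*x - 12 = 0, which factors as -(x - 4)*(x - 3)*(x + 1) = 0. The curves meet at x = -1, 3, 4.
On [-1, 3], y = 4*x**2 + 4*x - 1 is on top; that piece has area ∫[-1,3] (-(-x**3 + 6*x**2 - 5*x - 12)) dx = 32.
On [3, 4], y = -x**3 + 10*x**2 - x - 13 is on top; that piece has area ∫[3,4] (-x**3 + 6*x**2 - 5*x - 12) dx = 3/4.
Total enclosed area = 32 + 3/4 = 131/4.

131/4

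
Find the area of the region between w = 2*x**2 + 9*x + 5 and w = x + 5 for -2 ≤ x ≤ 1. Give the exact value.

46/3

The difference (2*x**2 + 9*x + 5) - (x + 5) = 2*x**2 + 8*x changes sign at x = 0 inside [-2, 1], so split the integral there.
∫[-2,0] (2*x**2 + 8*x) dx = -32/3; the area of that piece is 32/3.
∫[0,1] (2*x**2 + 8*x) dx = 14/3.
Total area = 32/3 + 14/3 = 46/3.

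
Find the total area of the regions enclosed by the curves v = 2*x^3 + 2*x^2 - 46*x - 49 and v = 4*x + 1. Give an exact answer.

2024/3

Set the curves equal: 2*x^3 + 2*x^2 - 46*x - 49 = 4*x + 1, so 2*x^3 + 2*x^2 - 50*x - 50 = 0, which factors as 2*(x - 5)*(x + 1)*(x + 5) = 0. The curves meet at x = -5, -1, 5.
On [-5, -1], v = 2*x^3 + 2*x^2 - 46*x - 49 is on top; that piece has area ∫[-5,-1] (2*x^3 + 2*x^2 - 50*x - 50) dx = 512/3.
On [-1, 5], v = 4*x + 1 is on top; that piece has area ∫[-1,5] (-(2*x^3 + 2*x^2 - 50*x - 50)) dx = 504.
Total enclosed area = 512/3 + 504 = 2024/3.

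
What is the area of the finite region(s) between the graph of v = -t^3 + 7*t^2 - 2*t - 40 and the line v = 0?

1741/12

The curve meets the t-axis where -t^3 + 7*t^2 - 2*t - 40 = 0, i.e. -(t - 5)*(t - 4)*(t + 2) = 0, at t = -2, 4, 5.
On [-2, 4] the curve lies below the axis; ∫[-2,4] (-t^3 + 7*t^2 - 2*t - 40) dt = -144, giving area 144.
On [4, 5] the curve lies above the axis; ∫[4,5] (-t^3 + 7*t^2 - 2*t - 40) dt = 13/12, giving area 13/12.
Total area = 144 + 13/12 = 1741/12.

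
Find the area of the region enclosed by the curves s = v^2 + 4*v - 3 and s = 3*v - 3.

1/6

Both boundary curves give s as a function of v, so integrate with respect to v. Setting them equal: v^2 + v = 0, i.e. v*(v + 1) = 0, so they meet at v = -1, 0.
For v in [-1, 0], s = v^2 + 4*v - 3 is on the left; area = ∫[-1,0] (-(v^2 + v)) dv = 1/6.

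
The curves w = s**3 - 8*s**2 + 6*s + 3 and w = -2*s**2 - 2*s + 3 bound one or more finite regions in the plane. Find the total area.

8

Set the curves equal: s**3 - 8*s**2 + 6*s + 3 = -2*s**2 - 2*s + 3, so s**3 - 6*s**2 + 8*s = 0, which factors as s*(s - 4)*(s - 2) = 0. The curves meet at s = 0, 2, 4.
On [0, 2], w = s**3 - 8*s**2 + 6*s + 3 is on top; that piece has area ∫[0,2] (s**3 - 6*s**2 + 8*s) ds = 4.
On [2, 4], w = -2*s**2 - 2*s + 3 is on top; that piece has area ∫[2,4] (-(s**3 - 6*s**2 + 8*s)) ds = 4.
Total enclosed area = 4 + 4 = 8.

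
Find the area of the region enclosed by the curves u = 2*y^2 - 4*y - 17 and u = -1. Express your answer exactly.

Both boundary curves give u as a function of y, so integrate with respect to y. Setting them equal: 2*y^2 - 4*y - 16 = 0, i.e. 2*(y - 4)*(y + 2) = 0, so they meet at y = -2, 4.
For y in [-2, 4], u = 2*y^2 - 4*y - 17 is on the left; area = ∫[-2,4] (-(2*y^2 - 4*y - 16)) dy = 72.

72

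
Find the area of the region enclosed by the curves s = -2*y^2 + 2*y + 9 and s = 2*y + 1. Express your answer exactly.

Both boundary curves give s as a function of y, so integrate with respect to y. Setting them equal: -2*y^2 + 8 = 0, i.e. -2*(y - 2)*(y + 2) = 0, so they meet at y = -2, 2.
For y in [-2, 2], s = -2*y^2 + 2*y + 9 is on the right; area = ∫[-2,2] (-2*y^2 + 8) dy = 64/3.

64/3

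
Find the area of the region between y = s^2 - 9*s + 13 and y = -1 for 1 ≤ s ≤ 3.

5

The difference (s^2 - 9*s + 13) - (-1) = s^2 - 9*s + 14 changes sign at s = 2 inside [1, 3], so split the integral there.
∫[1,2] (s^2 - 9*s + 14) ds = 17/6.
∫[2,3] (s^2 - 9*s + 14) ds = -13/6; the area of that piece is 13/6.
Total area = 17/6 + 13/6 = 5.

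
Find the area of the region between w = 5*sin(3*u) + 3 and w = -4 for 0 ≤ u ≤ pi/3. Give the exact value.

On [0, pi/3], (5*sin(3*u) + 3) - (-4) = 5*sin(3*u) + 7 is ≥ 0 throughout, so the area is a single integral of |5*sin(3*u) + 7|.
∫[0,pi/3] (5*sin(3*u) + 7) du = 10/3 + 7*pi/3.

10/3 + 7*pi/3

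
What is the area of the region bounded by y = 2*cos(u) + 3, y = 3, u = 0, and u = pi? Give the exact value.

The difference (2*cos(u) + 3) - (3) = 2*cos(u) changes sign at u = pi/2 inside [0, pi], so split the integral there.
∫[0,pi/2] (2*cos(u)) du = 2.
∫[pi/2,pi] (2*cos(u)) du = -2; the area of that piece is 2.
Total area = 2 + 2 = 4.

4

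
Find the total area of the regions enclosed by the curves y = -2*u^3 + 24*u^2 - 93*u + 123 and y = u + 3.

1

Set the curves equal: -2*u^3 + 24*u^2 - 93*u + 123 = u + 3, so -2*u^3 + 24*u^2 - 94*u + 120 = 0, which factors as -2*(u - 5)*(u - 4)*(u - 3) = 0. The curves meet at u = 3, 4, 5.
On [3, 4], y = u + 3 is on top; that piece has area ∫[3,4] (-(-2*u^3 + 24*u^2 - 94*u + 120)) du = 1/2.
On [4, 5], y = -2*u^3 + 24*u^2 - 93*u + 123 is on top; that piece has area ∫[4,5] (-2*u^3 + 24*u^2 - 94*u + 120) du = 1/2.
Total enclosed area = 1/2 + 1/2 = 1.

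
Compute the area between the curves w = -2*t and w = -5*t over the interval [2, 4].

18

On [2, 4], (-2*t) - (-5*t) = 3*t is ≥ 0 throughout, so the area is a single integral of |3*t|.
∫[2,4] (3*t) dt = 18.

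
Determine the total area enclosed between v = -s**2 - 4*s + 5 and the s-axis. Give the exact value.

The curve meets the s-axis where -s**2 - 4*s + 5 = 0, i.e. -(s - 1)*(s + 5) = 0, at s = -5, 1.
On [-5, 1] the curve lies above the axis; ∫[-5,1] (-s**2 - 4*s + 5) ds = 36, giving area 36.

36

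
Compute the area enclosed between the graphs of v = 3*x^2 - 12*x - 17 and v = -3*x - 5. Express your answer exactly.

125/2

Set the curves equal: 3*x^2 - 12*x - 17 = -3*x - 5, so 3*x^2 - 9*x - 12 = 0, which factors as 3*(x - 4)*(x + 1) = 0. The curves meet at x = -1, 4.
On [-1, 4], v = -3*x - 5 is on top; that piece has area ∫[-1,4] (-(3*x^2 - 9*x - 12)) dx = 125/2.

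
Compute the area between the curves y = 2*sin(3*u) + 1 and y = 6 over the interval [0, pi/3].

On [0, pi/3], (2*sin(3*u) + 1) - (6) = 2*sin(3*u) - 5 is ≤ 0 throughout, so the area is a single integral of |2*sin(3*u) - 5|.
∫[0,pi/3] (2*sin(3*u) - 5) du = 4/3 - 5*pi/3; the area of that piece is -4/3 + 5*pi/3.

-4/3 + 5*pi/3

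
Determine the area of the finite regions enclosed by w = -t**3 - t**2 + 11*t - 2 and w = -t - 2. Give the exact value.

Set the curves equal: -t**3 - t**2 + 11*t - 2 = -t - 2, so -t**3 - t**2 + 12*t = 0, which factors as -t*(t - 3)*(t + 4) = 0. The curves meet at t = -4, 0, 3.
On [-4, 0], w = -t - 2 is on top; that piece has area ∫[-4,0] (-(-t**3 - t**2 + 12*t)) dt = 160/3.
On [0, 3], w = -t**3 - t**2 + 11*t - 2 is on top; that piece has area ∫[0,3] (-t**3 - t**2 + 12*t) dt = 99/4.
Total enclosed area = 160/3 + 99/4 = 937/12.

937/12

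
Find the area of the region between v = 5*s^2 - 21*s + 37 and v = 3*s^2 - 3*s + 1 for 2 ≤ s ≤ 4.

6

The difference (5*s^2 - 21*s + 37) - (3*s^2 - 3*s + 1) = 2*s^2 - 18*s + 36 changes sign at s = 3 inside [2, 4], so split the integral there.
∫[2,3] (2*s^2 - 18*s + 36) ds = 11/3.
∫[3,4] (2*s^2 - 18*s + 36) ds = -7/3; the area of that piece is 7/3.
Total area = 11/3 + 7/3 = 6.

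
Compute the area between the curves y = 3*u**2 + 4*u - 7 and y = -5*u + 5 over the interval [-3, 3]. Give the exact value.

The difference (3*u**2 + 4*u - 7) - (-5*u + 5) = 3*u**2 + 9*u - 12 changes sign at u = 1 inside [-3, 3], so split the integral there.
∫[-3,1] (3*u**2 + 9*u - 12) du = -56; the area of that piece is 56.
∫[1,3] (3*u**2 + 9*u - 12) du = 38.
Total area = 56 + 38 = 94.

94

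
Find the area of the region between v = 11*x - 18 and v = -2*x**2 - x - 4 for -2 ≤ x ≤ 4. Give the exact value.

The difference (11*x - 18) - (-2*x**2 - x - 4) = 2*x**2 + 12*x - 14 changes sign at x = 1 inside [-2, 4], so split the integral there.
∫[-2,1] (2*x**2 + 12*x - 14) dx = -54; the area of that piece is 54.
∫[1,4] (2*x**2 + 12*x - 14) dx = 90.
Total area = 54 + 90 = 144.

144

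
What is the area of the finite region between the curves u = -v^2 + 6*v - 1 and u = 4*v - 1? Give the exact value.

Both boundary curves give u as a function of v, so integrate with respect to v. Setting them equal: -v^2 + 2*v = 0, i.e. -v*(v - 2) = 0, so they meet at v = 0, 2.
For v in [0, 2], u = -v^2 + 6*v - 1 is on the right; area = ∫[0,2] (-v^2 + 2*v) dv = 4/3.

4/3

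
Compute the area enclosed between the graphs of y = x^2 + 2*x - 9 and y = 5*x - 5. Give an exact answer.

125/6

Set the curves equal: x^2 + 2*x - 9 = 5*x - 5, so x^2 - 3*x - 4 = 0, which factors as (x - 4)*(x + 1) = 0. The curves meet at x = -1, 4.
On [-1, 4], y = 5*x - 5 is on top; that piece has area ∫[-1,4] (-(x^2 - 3*x - 4)) dx = 125/6.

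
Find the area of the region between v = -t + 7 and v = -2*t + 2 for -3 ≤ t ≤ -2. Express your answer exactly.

On [-3, -2], (-t + 7) - (-2*t + 2) = t + 5 is ≥ 0 throughout, so the area is a single integral of |t + 5|.
∫[-3,-2] (t + 5) dt = 5/2.

5/2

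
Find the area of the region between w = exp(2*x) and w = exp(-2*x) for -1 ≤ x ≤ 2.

-2 + exp(-4)/2 + exp(-2)/2 + exp(2)/2 + exp(4)/2

The difference (exp(2*x)) - (exp(-2*x)) = exp(2*x) - exp(-2*x) changes sign at x = 0 inside [-1, 2], so split the integral there.
∫[-1,0] (exp(2*x) - exp(-2*x)) dx = -exp(2)/2 - exp(-2)/2 + 1; the area of that piece is -1 + exp(-2)/2 + exp(2)/2.
∫[0,2] (exp(2*x) - exp(-2*x)) dx = -1 + exp(-4)/2 + exp(4)/2.
Total area = (-1 + exp(-2)/2 + exp(2)/2) + (-1 + exp(-4)/2 + exp(4)/2) = -2 + exp(-4)/2 + exp(-2)/2 + exp(2)/2 + exp(4)/2.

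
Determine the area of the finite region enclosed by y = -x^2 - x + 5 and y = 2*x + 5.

9/2

Set the curves equal: -x^2 - x + 5 = 2*x + 5, so -x^2 - 3*x = 0, which factors as -x*(x + 3) = 0. The curves meet at x = -3, 0.
On [-3, 0], y = -x^2 - x + 5 is on top; that piece has area ∫[-3,0] (-x^2 - 3*x) dx = 9/2.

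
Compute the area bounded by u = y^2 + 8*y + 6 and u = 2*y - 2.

4/3

Both boundary curves give u as a function of y, so integrate with respect to y. Setting them equal: y^2 + 6*y + 8 = 0, i.e. (y + 2)*(y + 4) = 0, so they meet at y = -4, -2.
For y in [-4, -2], u = y^2 + 8*y + 6 is on the left; area = ∫[-4,-2] (-(y^2 + 6*y + 8)) dy = 4/3.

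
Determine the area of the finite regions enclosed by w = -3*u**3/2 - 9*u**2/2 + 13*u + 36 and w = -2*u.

1221/8

Set the curves equal: -3*u**3/2 - 9*u**2/2 + 13*u + 36 = -2*u, so -3*u**3/2 - 9*u**2/2 + 15*u + 36 = 0, which factors as -3*(u - 3)*(u + 2)*(u + 4)/2 = 0. The curves meet at u = -4, -2, 3.
On [-4, -2], w = -2*u is on top; that piece has area ∫[-4,-2] (-(-3*u**3/2 - 9*u**2/2 + 15*u + 36)) du = 12.
On [-2, 3], w = -3*u**3/2 - 9*u**2/2 + 13*u + 36 is on top; that piece has area ∫[-2,3] (-3*u**3/2 - 9*u**2/2 + 15*u + 36) du = 1125/8.
Total enclosed area = 12 + 1125/8 = 1221/8.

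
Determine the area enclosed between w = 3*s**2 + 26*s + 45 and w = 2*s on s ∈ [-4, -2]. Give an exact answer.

6

The difference (3*s**2 + 26*s + 45) - (2*s) = 3*s**2 + 24*s + 45 changes sign at s = -3 inside [-4, -2], so split the integral there.
∫[-4,-3] (3*s**2 + 24*s + 45) ds = -2; the area of that piece is 2.
∫[-3,-2] (3*s**2 + 24*s + 45) ds = 4.
Total area = 2 + 4 = 6.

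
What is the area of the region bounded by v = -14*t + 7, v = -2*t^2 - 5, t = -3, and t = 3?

The difference (-14*t + 7) - (-2*t^2 - 5) = 2*t^2 - 14*t + 12 changes sign at t = 1 inside [-3, 3], so split the integral there.
∫[-3,1] (2*t^2 - 14*t + 12) dt = 368/3.
∫[1,3] (2*t^2 - 14*t + 12) dt = -44/3; the area of that piece is 44/3.
Total area = 368/3 + 44/3 = 412/3.

412/3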